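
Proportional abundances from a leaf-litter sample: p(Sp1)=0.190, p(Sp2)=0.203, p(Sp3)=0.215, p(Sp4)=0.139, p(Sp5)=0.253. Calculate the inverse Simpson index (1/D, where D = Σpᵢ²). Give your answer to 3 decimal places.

4.834

D = 0.19² + 0.203² + 0.215² + 0.139² + 0.253² = 0.0361000 + 0.0412090 + 0.0462250 + 0.0193210 + 0.0640090 = 0.2068640 (working shown to 7 dp, full precision carried).
So 1/D = 4.83409, i.e. 4.834 to 3 decimal places.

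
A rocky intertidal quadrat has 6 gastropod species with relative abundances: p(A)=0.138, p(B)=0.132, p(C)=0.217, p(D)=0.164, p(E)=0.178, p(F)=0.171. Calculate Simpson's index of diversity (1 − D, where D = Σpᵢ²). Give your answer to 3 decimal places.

0.829

D = 0.138² + 0.132² + 0.217² + 0.164² + 0.178² + 0.171² = 0.01904 + 0.01742 + 0.04709 + 0.02690 + 0.03168 + 0.02924 = 0.17138 (working shown to 5 dp, full precision carried).
So 1 − D = 0.82862, i.e. 0.829 to 3 decimal places.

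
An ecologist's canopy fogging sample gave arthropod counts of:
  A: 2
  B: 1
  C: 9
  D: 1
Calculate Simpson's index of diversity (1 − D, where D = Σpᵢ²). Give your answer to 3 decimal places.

Total N = 2+1+9+1 = 13, so the proportions are 0.15385, 0.07692, 0.69231, 0.07692 (working shown to 5 dp, full precision carried).
D = 0.15385² + 0.07692² + 0.69231² + 0.07692² = 0.02367 + 0.00592 + 0.47929 + 0.00592 = 0.51479.
So 1 − D = 0.48521, i.e. 0.485 to 3 decimal places.

0.485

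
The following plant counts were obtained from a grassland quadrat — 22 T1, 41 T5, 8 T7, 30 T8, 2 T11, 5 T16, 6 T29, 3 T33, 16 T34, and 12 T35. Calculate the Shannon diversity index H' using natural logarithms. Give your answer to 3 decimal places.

Total N = 22+41+8+30+2+5+6+3+16+12 = 145, so the proportions are 0.15172, 0.28276, 0.05517, 0.2069, 0.01379, 0.03448, 0.04138, 0.02069, 0.11034, 0.08276 (working shown to 5 dp, full precision carried).
Each pᵢ ln pᵢ term: 0.15172×(-1.88569)=-0.28610, 0.28276×(-1.26316)=-0.35717, 0.05517×(-2.89729)=-0.15985, 0.2069×(-1.57554)=-0.32597, 0.01379×(-4.28359)=-0.05908, 0.03448×(-3.36730)=-0.11611, 0.04138×(-3.18497)=-0.13179, 0.02069×(-3.87812)=-0.08024, 0.11034×(-2.20415)=-0.24322, 0.08276×(-2.49183)=-0.20622.
Sum = -1.96576, so H' = 1.966.

1.966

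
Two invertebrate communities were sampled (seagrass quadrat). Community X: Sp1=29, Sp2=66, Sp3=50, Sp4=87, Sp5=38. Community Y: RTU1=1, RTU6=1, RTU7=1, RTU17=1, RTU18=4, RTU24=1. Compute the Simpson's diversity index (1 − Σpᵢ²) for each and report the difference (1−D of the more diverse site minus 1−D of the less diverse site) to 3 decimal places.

0.030

Community X: N=270, proportions 0.10741, 0.24444, 0.18519, 0.32222, 0.14074, giving 1−D = 0.77078 (working shown to 5 dp, full precision carried).
Community Y: N=9, proportions 0.11111, 0.11111, 0.11111, 0.11111, 0.44444, 0.11111, giving 1−D = 0.74074.
Difference = |0.77078 − 0.74074| = 0.03004, i.e. 0.030 to 3 decimal places.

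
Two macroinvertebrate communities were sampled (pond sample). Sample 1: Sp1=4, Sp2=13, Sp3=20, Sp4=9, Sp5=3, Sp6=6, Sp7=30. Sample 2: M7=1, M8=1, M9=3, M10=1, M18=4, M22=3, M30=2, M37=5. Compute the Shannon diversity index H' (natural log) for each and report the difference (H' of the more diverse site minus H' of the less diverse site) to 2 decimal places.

Sample 1: N=85, proportions 0.0471, 0.1529, 0.2353, 0.1059, 0.0353, 0.0706, 0.3529, giving H' = 1.6819 (working shown to 4 dp, full precision carried).
Sample 2: N=20, proportions 0.05, 0.05, 0.15, 0.05, 0.2, 0.15, 0.1, 0.25, giving H' = 1.9172.
Difference = |1.6819 − 1.9172| = 0.2353, i.e. 0.24 to 2 decimal places.

0.24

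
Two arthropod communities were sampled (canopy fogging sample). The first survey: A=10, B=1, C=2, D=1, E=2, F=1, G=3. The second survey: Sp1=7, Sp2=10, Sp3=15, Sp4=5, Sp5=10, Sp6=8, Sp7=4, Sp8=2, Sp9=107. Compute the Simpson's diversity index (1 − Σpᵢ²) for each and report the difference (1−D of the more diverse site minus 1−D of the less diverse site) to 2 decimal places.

The first survey: N=20, proportions 0.5, 0.05, 0.1, 0.05, 0.1, 0.05, 0.15, giving 1−D = 0.7000 (working shown to 4 dp, full precision carried).
The second survey: N=168, proportions 0.0417, 0.0595, 0.0893, 0.0298, 0.0595, 0.0476, 0.0238, 0.0119, 0.6369, giving 1−D = 0.5737.
Difference = |0.7000 − 0.5737| = 0.1263, i.e. 0.13 to 2 decimal places.

0.13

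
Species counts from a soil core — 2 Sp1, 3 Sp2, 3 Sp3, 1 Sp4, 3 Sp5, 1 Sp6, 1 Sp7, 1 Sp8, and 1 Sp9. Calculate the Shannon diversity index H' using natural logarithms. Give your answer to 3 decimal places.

2.068

Total N = 2+3+3+1+3+1+1+1+1 = 16, so the proportions are 0.125, 0.1875, 0.1875, 0.0625, 0.1875, 0.0625, 0.0625, 0.0625, 0.0625 (working shown to 5 dp, full precision carried).
Each pᵢ ln pᵢ term: 0.125×(-2.07944)=-0.25993, 0.1875×(-1.67398)=-0.31387, 0.1875×(-1.67398)=-0.31387, 0.0625×(-2.77259)=-0.17329, 0.1875×(-1.67398)=-0.31387, 0.0625×(-2.77259)=-0.17329, 0.0625×(-2.77259)=-0.17329, 0.0625×(-2.77259)=-0.17329, 0.0625×(-2.77259)=-0.17329.
Sum = -2.06798, so H' = 2.068.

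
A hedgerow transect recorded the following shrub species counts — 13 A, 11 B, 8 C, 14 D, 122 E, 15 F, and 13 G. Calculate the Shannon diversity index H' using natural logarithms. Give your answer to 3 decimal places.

Total N = 13+11+8+14+122+15+13 = 196, so the proportions are 0.06633, 0.05612, 0.04082, 0.07143, 0.62245, 0.07653, 0.06633 (working shown to 5 dp, full precision carried).
Each pᵢ ln pᵢ term: 0.06633×(-2.71317)=-0.17995, 0.05612×(-2.88022)=-0.16164, 0.04082×(-3.19867)=-0.13056, 0.07143×(-2.63906)=-0.18850, 0.62245×(-0.47409)=-0.29510, 0.07653×(-2.57006)=-0.19669, 0.06633×(-2.71317)=-0.17995.
Sum = -1.33240, so H' = 1.332.

1.332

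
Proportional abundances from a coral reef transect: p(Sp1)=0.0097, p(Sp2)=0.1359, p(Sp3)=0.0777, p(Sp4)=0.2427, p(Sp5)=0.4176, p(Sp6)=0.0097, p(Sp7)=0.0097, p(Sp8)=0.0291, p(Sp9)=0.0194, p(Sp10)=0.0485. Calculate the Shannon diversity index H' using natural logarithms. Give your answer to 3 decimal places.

1.639

Each pᵢ ln pᵢ term (working shown to 5 dp, full precision carried): 0.0097×(-4.63563)=-0.04497, 0.1359×(-1.99584)=-0.27123, 0.0777×(-2.55490)=-0.19852, 0.2427×(-1.41593)=-0.34365, 0.4176×(-0.87323)=-0.36466, 0.0097×(-4.63563)=-0.04497, 0.0097×(-4.63563)=-0.04497, 0.0291×(-3.53702)=-0.10293, 0.0194×(-3.94248)=-0.07648, 0.0485×(-3.02619)=-0.14677.
Sum = -1.63914, so H' = 1.639.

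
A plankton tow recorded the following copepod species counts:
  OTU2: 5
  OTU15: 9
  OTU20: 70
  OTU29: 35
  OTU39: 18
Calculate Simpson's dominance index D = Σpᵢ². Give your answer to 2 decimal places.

Total N = 5+9+70+35+18 = 137, so the proportions are 0.0365, 0.0657, 0.5109, 0.2555, 0.1314 (working shown to 4 dp, full precision carried).
D = 0.0365² + 0.0657² + 0.5109² + 0.2555² + 0.1314² = 0.0013 + 0.0043 + 0.2611 + 0.0653 + 0.0173 = 0.3492.
To 2 decimal places, D = 0.35.

0.35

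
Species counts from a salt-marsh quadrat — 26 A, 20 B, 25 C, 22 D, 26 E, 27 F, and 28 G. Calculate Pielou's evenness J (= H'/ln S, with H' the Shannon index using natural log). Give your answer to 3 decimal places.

Total N = 26+20+25+22+26+27+28 = 174, so the proportions are 0.14943, 0.11494, 0.14368, 0.12644, 0.14943, 0.15517, 0.16092 (working shown to 5 dp, full precision carried).
H' = −Σ pᵢ ln pᵢ = −((-0.28405) + (-0.24866) + (-0.27876) + (-0.26147) + (-0.28405) + (-0.28912) + (-0.29398)) = 1.94009.
With S = 7 species, ln S = 1.94591, so J = 1.94009/1.94591 = 0.99701, i.e. 0.997 to 3 decimal places.

0.997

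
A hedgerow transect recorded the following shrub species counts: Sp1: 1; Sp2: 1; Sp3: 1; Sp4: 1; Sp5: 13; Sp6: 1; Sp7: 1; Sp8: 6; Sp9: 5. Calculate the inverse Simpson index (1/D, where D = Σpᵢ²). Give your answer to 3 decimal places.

3.814

Total N = 1+1+1+1+13+1+1+6+5 = 30, so the proportions are 0.0333333, 0.0333333, 0.0333333, 0.0333333, 0.4333333, 0.0333333, 0.0333333, 0.2, 0.1666667 (working shown to 7 dp, full precision carried).
D = 0.0333333² + 0.0333333² + 0.0333333² + 0.0333333² + 0.4333333² + 0.0333333² + 0.0333333² + 0.2² + 0.1666667² = 0.0011111 + 0.0011111 + 0.0011111 + 0.0011111 + 0.1877778 + 0.0011111 + 0.0011111 + 0.0400000 + 0.0277778 = 0.2622222.
So 1/D = 3.81356, i.e. 3.814 to 3 decimal places.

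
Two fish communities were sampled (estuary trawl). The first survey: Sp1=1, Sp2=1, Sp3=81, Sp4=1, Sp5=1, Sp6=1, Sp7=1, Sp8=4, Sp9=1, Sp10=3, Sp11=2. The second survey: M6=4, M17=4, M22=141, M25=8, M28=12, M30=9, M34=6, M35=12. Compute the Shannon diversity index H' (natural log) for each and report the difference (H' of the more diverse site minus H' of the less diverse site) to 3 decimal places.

The first survey: N=97, proportions 0.01031, 0.01031, 0.83505, 0.01031, 0.01031, 0.01031, 0.01031, 0.04124, 0.01031, 0.03093, 0.02062, giving H' = 0.79968 (working shown to 5 dp, full precision carried).
The second survey: N=196, proportions 0.02041, 0.02041, 0.71939, 0.04082, 0.06122, 0.04592, 0.03061, 0.06122, giving H' = 1.11656.
Difference = |0.79968 − 1.11656| = 0.31688, i.e. 0.317 to 3 decimal places.

0.317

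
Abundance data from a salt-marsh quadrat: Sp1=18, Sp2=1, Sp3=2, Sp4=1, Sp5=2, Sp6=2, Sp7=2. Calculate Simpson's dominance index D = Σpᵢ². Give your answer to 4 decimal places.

Total N = 18+1+2+1+2+2+2 = 28, so the proportions are 0.642857, 0.035714, 0.071429, 0.035714, 0.071429, 0.071429, 0.071429 (working shown to 6 dp, full precision carried).
D = 0.642857² + 0.035714² + 0.071429² + 0.035714² + 0.071429² + 0.071429² + 0.071429² = 0.413265 + 0.001276 + 0.005102 + 0.001276 + 0.005102 + 0.005102 + 0.005102 = 0.436224.
To 4 decimal places, D = 0.4362.

0.4362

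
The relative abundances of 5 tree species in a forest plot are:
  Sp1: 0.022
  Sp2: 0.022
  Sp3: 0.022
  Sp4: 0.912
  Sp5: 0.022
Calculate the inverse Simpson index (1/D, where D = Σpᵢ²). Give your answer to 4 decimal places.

D = 0.022² + 0.022² + 0.022² + 0.912² + 0.022² = 0.0004840 + 0.0004840 + 0.0004840 + 0.8317440 + 0.0004840 = 0.8336800 (working shown to 7 dp, full precision carried).
So 1/D = 1.199501, i.e. 1.1995 to 4 decimal places.

1.1995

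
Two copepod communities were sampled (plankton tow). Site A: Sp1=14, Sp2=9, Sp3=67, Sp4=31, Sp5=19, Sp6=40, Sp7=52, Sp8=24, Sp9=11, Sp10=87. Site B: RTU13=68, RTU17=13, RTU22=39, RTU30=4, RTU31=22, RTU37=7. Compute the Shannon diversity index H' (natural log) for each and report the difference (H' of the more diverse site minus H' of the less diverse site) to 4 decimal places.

0.6362

Site A: N=354, proportions 0.039548, 0.025424, 0.189266, 0.087571, 0.053672, 0.112994, 0.146893, 0.067797, 0.031073, 0.245763, giving H' = 2.069754 (working shown to 6 dp, full precision carried).
Site B: N=153, proportions 0.444444, 0.084967, 0.254902, 0.026144, 0.143791, 0.045752, giving H' = 1.433580.
Difference = |2.069754 − 1.433580| = 0.636174, i.e. 0.6362 to 4 decimal places.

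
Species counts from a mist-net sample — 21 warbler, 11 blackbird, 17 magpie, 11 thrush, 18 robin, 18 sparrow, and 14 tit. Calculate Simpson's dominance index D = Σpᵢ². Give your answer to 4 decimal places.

Total N = 21+11+17+11+18+18+14 = 110, so the proportions are 0.190909, 0.1, 0.154545, 0.1, 0.163636, 0.163636, 0.127273 (working shown to 6 dp, full precision carried).
D = 0.190909² + 0.1² + 0.154545² + 0.1² + 0.163636² + 0.163636² + 0.127273² = 0.036446 + 0.010000 + 0.023884 + 0.010000 + 0.026777 + 0.026777 + 0.016198 = 0.150083.
To 4 decimal places, D = 0.1501.

0.1501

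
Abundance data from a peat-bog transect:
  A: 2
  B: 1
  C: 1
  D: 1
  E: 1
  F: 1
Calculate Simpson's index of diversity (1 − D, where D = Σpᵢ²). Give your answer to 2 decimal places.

Total N = 2+1+1+1+1+1 = 7, so the proportions are 0.2857, 0.1429, 0.1429, 0.1429, 0.1429, 0.1429 (working shown to 4 dp, full precision carried).
D = 0.2857² + 0.1429² + 0.1429² + 0.1429² + 0.1429² + 0.1429² = 0.0816 + 0.0204 + 0.0204 + 0.0204 + 0.0204 + 0.0204 = 0.1837.
So 1 − D = 0.8163, i.e. 0.82 to 2 decimal places.

0.82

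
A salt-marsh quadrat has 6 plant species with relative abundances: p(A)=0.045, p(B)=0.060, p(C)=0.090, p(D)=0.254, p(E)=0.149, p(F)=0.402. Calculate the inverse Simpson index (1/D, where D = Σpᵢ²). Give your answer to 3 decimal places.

D = 0.045² + 0.06² + 0.09² + 0.254² + 0.149² + 0.402² = 0.0020250 + 0.0036000 + 0.0081000 + 0.0645160 + 0.0222010 + 0.1616040 = 0.2620460 (working shown to 7 dp, full precision carried).
So 1/D = 3.81612, i.e. 3.816 to 3 decimal places.

3.816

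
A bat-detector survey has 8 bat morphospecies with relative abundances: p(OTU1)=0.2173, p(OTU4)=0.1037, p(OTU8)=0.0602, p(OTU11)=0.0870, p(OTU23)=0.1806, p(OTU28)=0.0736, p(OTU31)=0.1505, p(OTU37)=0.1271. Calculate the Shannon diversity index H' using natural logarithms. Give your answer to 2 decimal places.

Each pᵢ ln pᵢ term (working shown to 4 dp, full precision carried): 0.2173×(-1.5265)=-0.3317, 0.1037×(-2.2663)=-0.2350, 0.0602×(-2.8101)=-0.1692, 0.087×(-2.4418)=-0.2124, 0.1806×(-1.7115)=-0.3091, 0.0736×(-2.6091)=-0.1920, 0.1505×(-1.8938)=-0.2850, 0.1271×(-2.0628)=-0.2622.
Sum = -1.9966, so H' = 2.00.

2.00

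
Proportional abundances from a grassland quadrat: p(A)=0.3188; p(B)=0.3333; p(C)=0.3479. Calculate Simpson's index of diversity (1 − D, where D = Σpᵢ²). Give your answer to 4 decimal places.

0.6662

D = 0.3188² + 0.3333² + 0.3479² = 0.101633 + 0.111089 + 0.121034 = 0.333757 (working shown to 6 dp, full precision carried).
So 1 − D = 0.666243, i.e. 0.6662 to 4 decimal places.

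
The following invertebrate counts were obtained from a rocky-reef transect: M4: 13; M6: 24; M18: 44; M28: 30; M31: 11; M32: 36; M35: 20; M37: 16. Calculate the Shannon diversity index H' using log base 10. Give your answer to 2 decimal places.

0.86

Total N = 13+24+44+30+11+36+20+16 = 194, so the proportions are 0.067, 0.1237, 0.2268, 0.1546, 0.0567, 0.1856, 0.1031, 0.0825 (working shown to 4 dp, full precision carried).
Each pᵢ log₁₀ pᵢ term: 0.067×(-1.1739)=-0.0787, 0.1237×(-0.9076)=-0.1123, 0.2268×(-0.6443)=-0.1461, 0.1546×(-0.8107)=-0.1254, 0.0567×(-1.2464)=-0.0707, 0.1856×(-0.7315)=-0.1357, 0.1031×(-0.9868)=-0.1017, 0.0825×(-1.0837)=-0.0894.
Sum = -0.8600, so H' = 0.86.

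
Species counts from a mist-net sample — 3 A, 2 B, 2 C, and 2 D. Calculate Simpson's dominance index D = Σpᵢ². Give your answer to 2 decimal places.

Total N = 3+2+2+2 = 9, so the proportions are 0.3333, 0.2222, 0.2222, 0.2222 (working shown to 4 dp, full precision carried).
D = 0.3333² + 0.2222² + 0.2222² + 0.2222² = 0.1111 + 0.0494 + 0.0494 + 0.0494 = 0.2593.
To 2 decimal places, D = 0.26.

0.26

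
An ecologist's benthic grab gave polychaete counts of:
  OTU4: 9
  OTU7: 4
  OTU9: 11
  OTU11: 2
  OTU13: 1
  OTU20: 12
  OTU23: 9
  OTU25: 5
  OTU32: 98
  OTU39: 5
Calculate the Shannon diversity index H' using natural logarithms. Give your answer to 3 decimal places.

1.408

Total N = 9+4+11+2+1+12+9+5+98+5 = 156, so the proportions are 0.05769, 0.02564, 0.07051, 0.01282, 0.00641, 0.07692, 0.05769, 0.03205, 0.62821, 0.03205 (working shown to 5 dp, full precision carried).
Each pᵢ ln pᵢ term: 0.05769×(-2.85263)=-0.16457, 0.02564×(-3.66356)=-0.09394, 0.07051×(-2.65196)=-0.18700, 0.01282×(-4.35671)=-0.05586, 0.00641×(-5.04986)=-0.03237, 0.07692×(-2.56495)=-0.19730, 0.05769×(-2.85263)=-0.16457, 0.03205×(-3.44042)=-0.11027, 0.62821×(-0.46489)=-0.29205, 0.03205×(-3.44042)=-0.11027.
Sum = -1.40820, so H' = 1.408.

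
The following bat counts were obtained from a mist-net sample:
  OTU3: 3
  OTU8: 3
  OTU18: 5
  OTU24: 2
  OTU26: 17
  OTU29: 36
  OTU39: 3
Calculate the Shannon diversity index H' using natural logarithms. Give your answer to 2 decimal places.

Total N = 3+3+5+2+17+36+3 = 69, so the proportions are 0.0435, 0.0435, 0.0725, 0.029, 0.2464, 0.5217, 0.0435 (working shown to 4 dp, full precision carried).
Each pᵢ ln pᵢ term: 0.0435×(-3.1355)=-0.1363, 0.0435×(-3.1355)=-0.1363, 0.0725×(-2.6247)=-0.1902, 0.029×(-3.5410)=-0.1026, 0.2464×(-1.4009)=-0.3451, 0.5217×(-0.6506)=-0.3394, 0.0435×(-3.1355)=-0.1363.
Sum = -1.3864, so H' = 1.39.

1.39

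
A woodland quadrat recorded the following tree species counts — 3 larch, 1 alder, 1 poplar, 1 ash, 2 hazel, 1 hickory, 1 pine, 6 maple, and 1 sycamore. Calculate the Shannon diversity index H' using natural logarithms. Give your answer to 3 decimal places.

1.925

Total N = 3+1+1+1+2+1+1+6+1 = 17, so the proportions are 0.17647, 0.05882, 0.05882, 0.05882, 0.11765, 0.05882, 0.05882, 0.35294, 0.05882 (working shown to 5 dp, full precision carried).
Each pᵢ ln pᵢ term: 0.17647×(-1.73460)=-0.30611, 0.05882×(-2.83321)=-0.16666, 0.05882×(-2.83321)=-0.16666, 0.05882×(-2.83321)=-0.16666, 0.11765×(-2.14007)=-0.25177, 0.05882×(-2.83321)=-0.16666, 0.05882×(-2.83321)=-0.16666, 0.35294×(-1.04145)=-0.36757, 0.05882×(-2.83321)=-0.16666.
Sum = -1.92541, so H' = 1.925.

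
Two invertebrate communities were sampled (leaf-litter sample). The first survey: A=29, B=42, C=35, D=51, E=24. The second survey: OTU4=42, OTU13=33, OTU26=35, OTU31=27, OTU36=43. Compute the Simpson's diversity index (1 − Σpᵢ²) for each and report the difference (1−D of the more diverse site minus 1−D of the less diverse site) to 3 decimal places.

0.008

The first survey: N=181, proportions 0.16022, 0.23204, 0.19337, 0.28177, 0.1326, giving 1−D = 0.78612 (working shown to 5 dp, full precision carried).
The second survey: N=180, proportions 0.23333, 0.18333, 0.19444, 0.15, 0.23889, giving 1−D = 0.79457.
Difference = |0.78612 − 0.79457| = 0.00845, i.e. 0.008 to 3 decimal places.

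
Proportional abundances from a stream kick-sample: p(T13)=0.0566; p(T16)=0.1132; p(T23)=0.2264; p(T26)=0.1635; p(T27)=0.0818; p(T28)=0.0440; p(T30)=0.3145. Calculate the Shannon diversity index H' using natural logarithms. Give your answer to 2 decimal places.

Each pᵢ ln pᵢ term (working shown to 4 dp, full precision carried): 0.0566×(-2.8717)=-0.1625, 0.1132×(-2.1786)=-0.2466, 0.2264×(-1.4855)=-0.3363, 0.1635×(-1.8109)=-0.2961, 0.0818×(-2.5035)=-0.2048, 0.044×(-3.1236)=-0.1374, 0.3145×(-1.1568)=-0.3638.
Sum = -1.7476, so H' = 1.75.

1.75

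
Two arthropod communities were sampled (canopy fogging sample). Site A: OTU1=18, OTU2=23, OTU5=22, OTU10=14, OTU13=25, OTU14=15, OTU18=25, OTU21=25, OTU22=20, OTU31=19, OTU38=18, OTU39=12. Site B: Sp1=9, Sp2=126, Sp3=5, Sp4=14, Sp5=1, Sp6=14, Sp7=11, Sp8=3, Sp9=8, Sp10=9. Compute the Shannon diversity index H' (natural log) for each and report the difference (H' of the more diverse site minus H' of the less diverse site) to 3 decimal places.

Site A: N=236, proportions 0.0762712, 0.0974576, 0.0932203, 0.059322, 0.1059322, 0.0635593, 0.1059322, 0.1059322, 0.0847458, 0.0805085, 0.0762712, 0.0508475, giving H' = 2.4602988 (working shown to 7 dp, full precision carried).
Site B: N=200, proportions 0.045, 0.63, 0.025, 0.07, 0.005, 0.07, 0.055, 0.015, 0.04, 0.045, giving H' = 1.4124645.
Difference = |2.4602988 − 1.4124645| = 1.0478343, i.e. 1.048 to 3 decimal places.

1.048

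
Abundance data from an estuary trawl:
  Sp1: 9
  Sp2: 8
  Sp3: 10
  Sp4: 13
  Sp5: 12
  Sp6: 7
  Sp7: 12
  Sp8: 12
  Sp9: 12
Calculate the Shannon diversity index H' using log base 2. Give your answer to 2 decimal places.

3.14

Total N = 9+8+10+13+12+7+12+12+12 = 95, so the proportions are 0.0947, 0.0842, 0.1053, 0.1368, 0.1263, 0.0737, 0.1263, 0.1263, 0.1263 (working shown to 4 dp, full precision carried).
Each pᵢ log₂ pᵢ term: 0.0947×(-3.3999)=-0.3221, 0.0842×(-3.5699)=-0.3006, 0.1053×(-3.2479)=-0.3419, 0.1368×(-2.8694)=-0.3927, 0.1263×(-2.9849)=-0.3770, 0.0737×(-3.7625)=-0.2772, 0.1263×(-2.9849)=-0.3770, 0.1263×(-2.9849)=-0.3770, 0.1263×(-2.9849)=-0.3770.
Sum = -3.1427, so H' = 3.14.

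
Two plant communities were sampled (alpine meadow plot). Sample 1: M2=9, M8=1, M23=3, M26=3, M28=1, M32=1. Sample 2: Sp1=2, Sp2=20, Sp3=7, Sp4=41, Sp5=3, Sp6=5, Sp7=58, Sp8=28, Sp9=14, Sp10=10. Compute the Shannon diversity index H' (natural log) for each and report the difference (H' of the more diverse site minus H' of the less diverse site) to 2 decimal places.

0.47

Sample 1: N=18, proportions 0.5, 0.05556, 0.16667, 0.16667, 0.05556, 0.05556, giving H' = 1.42556 (working shown to 5 dp, full precision carried).
Sample 2: N=188, proportions 0.01064, 0.10638, 0.03723, 0.21809, 0.01596, 0.0266, 0.30851, 0.14894, 0.07447, 0.05319, giving H' = 1.89973.
Difference = |1.42556 − 1.89973| = 0.47417, i.e. 0.47 to 2 decimal places.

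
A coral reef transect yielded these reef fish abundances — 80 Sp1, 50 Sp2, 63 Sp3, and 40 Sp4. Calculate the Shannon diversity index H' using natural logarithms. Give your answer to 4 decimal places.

1.3535

Total N = 80+50+63+40 = 233, so the proportions are 0.343348, 0.214592, 0.270386, 0.171674 (working shown to 6 dp, full precision carried).
Each pᵢ ln pᵢ term: 0.343348×(-1.069012)=-0.367043, 0.214592×(-1.539015)=-0.330261, 0.270386×(-1.307904)=-0.353639, 0.171674×(-1.762159)=-0.302517.
Sum = -1.353459, so H' = 1.3535.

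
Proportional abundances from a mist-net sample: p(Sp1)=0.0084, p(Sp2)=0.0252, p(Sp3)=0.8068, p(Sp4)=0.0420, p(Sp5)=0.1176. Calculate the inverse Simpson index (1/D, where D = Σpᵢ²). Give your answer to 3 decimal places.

1.499

D = 0.0084² + 0.0252² + 0.8068² + 0.042² + 0.1176² = 0.000071 + 0.000635 + 0.650926 + 0.001764 + 0.013830 = 0.667226 (working shown to 6 dp, full precision carried).
So 1/D = 1.49874, i.e. 1.499 to 3 decimal places.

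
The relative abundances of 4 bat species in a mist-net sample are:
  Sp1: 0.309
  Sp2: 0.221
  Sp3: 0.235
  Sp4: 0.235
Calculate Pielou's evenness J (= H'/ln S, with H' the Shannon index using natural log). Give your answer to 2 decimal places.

H' = −Σ pᵢ ln pᵢ = −((-0.3629) + (-0.3336) + (-0.3403) + (-0.3403)) = 1.3772 (working shown to 4 dp, full precision carried).
With S = 4 species, ln S = 1.3863, so J = 1.3772/1.3863 = 0.9934, i.e. 0.99 to 2 decimal places.

0.99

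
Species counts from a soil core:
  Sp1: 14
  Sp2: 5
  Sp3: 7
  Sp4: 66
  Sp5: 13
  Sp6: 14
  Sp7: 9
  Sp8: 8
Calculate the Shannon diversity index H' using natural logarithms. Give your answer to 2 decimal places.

Total N = 14+5+7+66+13+14+9+8 = 136, so the proportions are 0.1029, 0.0368, 0.0515, 0.4853, 0.0956, 0.1029, 0.0662, 0.0588 (working shown to 4 dp, full precision carried).
Each pᵢ ln pᵢ term: 0.1029×(-2.2736)=-0.2340, 0.0368×(-3.3032)=-0.1214, 0.0515×(-2.9667)=-0.1527, 0.4853×(-0.7230)=-0.3509, 0.0956×(-2.3477)=-0.2244, 0.1029×(-2.2736)=-0.2340, 0.0662×(-2.7154)=-0.1797, 0.0588×(-2.8332)=-0.1667.
Sum = -1.6639, so H' = 1.66.

1.66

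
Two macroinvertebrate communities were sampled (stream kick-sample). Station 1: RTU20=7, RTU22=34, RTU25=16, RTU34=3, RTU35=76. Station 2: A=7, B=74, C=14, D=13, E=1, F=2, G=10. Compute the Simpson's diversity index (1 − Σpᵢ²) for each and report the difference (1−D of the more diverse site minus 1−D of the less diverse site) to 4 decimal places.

Station 1: N=136, proportions 0.0514706, 0.25, 0.1176471, 0.0220588, 0.5588235, giving 1−D = 0.6082396 (working shown to 7 dp, full precision carried).
Station 2: N=121, proportions 0.0578512, 0.6115702, 0.1157025, 0.107438, 0.0082645, 0.0165289, 0.0826446, giving 1−D = 0.5905334.
Difference = |0.6082396 − 0.5905334| = 0.0177062, i.e. 0.0177 to 4 decimal places.

0.0177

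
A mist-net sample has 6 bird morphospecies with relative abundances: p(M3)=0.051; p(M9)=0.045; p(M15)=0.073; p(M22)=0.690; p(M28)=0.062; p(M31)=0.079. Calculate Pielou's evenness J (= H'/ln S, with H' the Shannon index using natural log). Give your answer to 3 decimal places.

H' = −Σ pᵢ ln pᵢ = −((-0.15177) + (-0.13955) + (-0.19106) + (-0.25603) + (-0.17240) + (-0.20053)) = 1.11134 (working shown to 5 dp, full precision carried).
With S = 6 species, ln S = 1.79176, so J = 1.11134/1.79176 = 0.62025, i.e. 0.620 to 3 decimal places.

0.620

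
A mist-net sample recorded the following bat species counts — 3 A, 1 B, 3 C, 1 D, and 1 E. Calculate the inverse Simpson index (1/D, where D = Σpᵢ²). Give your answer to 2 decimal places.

3.86

Total N = 3+1+3+1+1 = 9, so the proportions are 0.333333, 0.111111, 0.333333, 0.111111, 0.111111 (working shown to 6 dp, full precision carried).
D = 0.333333² + 0.111111² + 0.333333² + 0.111111² + 0.111111² = 0.111111 + 0.012346 + 0.111111 + 0.012346 + 0.012346 = 0.259259.
So 1/D = 3.8571, i.e. 3.86 to 2 decimal places.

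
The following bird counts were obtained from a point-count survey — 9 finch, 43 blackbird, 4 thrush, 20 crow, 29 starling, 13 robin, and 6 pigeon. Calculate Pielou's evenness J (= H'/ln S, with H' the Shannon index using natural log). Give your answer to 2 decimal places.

0.87

Total N = 9+43+4+20+29+13+6 = 124, so the proportions are 0.0726, 0.3468, 0.0323, 0.1613, 0.2339, 0.1048, 0.0484 (working shown to 4 dp, full precision carried).
H' = −Σ pᵢ ln pᵢ = −((-0.1904) + (-0.3673) + (-0.1108) + (-0.2943) + (-0.3398) + (-0.2364) + (-0.1465)) = 1.6855.
With S = 7 species, ln S = 1.9459, so J = 1.6855/1.9459 = 0.8662, i.e. 0.87 to 2 decimal places.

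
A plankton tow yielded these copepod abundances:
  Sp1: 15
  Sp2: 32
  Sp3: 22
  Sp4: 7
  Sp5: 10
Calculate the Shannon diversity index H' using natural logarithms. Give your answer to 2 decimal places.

Total N = 15+32+22+7+10 = 86, so the proportions are 0.1744, 0.3721, 0.2558, 0.0814, 0.1163 (working shown to 4 dp, full precision carried).
Each pᵢ ln pᵢ term: 0.1744×(-1.7463)=-0.3046, 0.3721×(-0.9886)=-0.3679, 0.2558×(-1.3633)=-0.3488, 0.0814×(-2.5084)=-0.2042, 0.1163×(-2.1518)=-0.2502.
Sum = -1.4756, so H' = 1.48.

1.48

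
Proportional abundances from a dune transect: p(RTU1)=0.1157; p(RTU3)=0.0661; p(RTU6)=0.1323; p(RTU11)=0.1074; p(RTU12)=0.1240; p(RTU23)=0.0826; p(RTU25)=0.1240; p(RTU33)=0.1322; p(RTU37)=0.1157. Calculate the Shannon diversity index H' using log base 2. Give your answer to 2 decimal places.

3.14

Each pᵢ log₂ pᵢ term (working shown to 4 dp, full precision carried): 0.1157×(-3.1115)=-0.3600, 0.0661×(-3.9192)=-0.2591, 0.1323×(-2.9181)=-0.3861, 0.1074×(-3.2189)=-0.3457, 0.124×(-3.0116)=-0.3734, 0.0826×(-3.5977)=-0.2972, 0.124×(-3.0116)=-0.3734, 0.1322×(-2.9192)=-0.3859, 0.1157×(-3.1115)=-0.3600.
Sum = -3.1408, so H' = 3.14.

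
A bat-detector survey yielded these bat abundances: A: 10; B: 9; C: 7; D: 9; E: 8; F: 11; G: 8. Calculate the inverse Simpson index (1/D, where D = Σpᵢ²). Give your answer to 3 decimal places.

Total N = 10+9+7+9+8+11+8 = 62, so the proportions are 0.1612903, 0.1451613, 0.1129032, 0.1451613, 0.1290323, 0.1774194, 0.1290323 (working shown to 7 dp, full precision carried).
D = 0.1612903² + 0.1451613² + 0.1129032² + 0.1451613² + 0.1290323² + 0.1774194² + 0.1290323² = 0.0260146 + 0.0210718 + 0.0127471 + 0.0210718 + 0.0166493 + 0.0314776 + 0.0166493 = 0.1456816.
So 1/D = 6.86429, i.e. 6.864 to 3 decimal places.

6.864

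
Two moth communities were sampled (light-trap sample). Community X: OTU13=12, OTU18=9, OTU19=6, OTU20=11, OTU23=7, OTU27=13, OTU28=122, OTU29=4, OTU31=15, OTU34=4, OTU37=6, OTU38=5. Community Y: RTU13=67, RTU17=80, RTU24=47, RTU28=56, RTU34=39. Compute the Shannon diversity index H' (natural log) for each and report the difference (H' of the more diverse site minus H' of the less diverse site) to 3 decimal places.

0.095

Community X: N=214, proportions 0.05607, 0.04206, 0.02804, 0.0514, 0.03271, 0.06075, 0.57009, 0.01869, 0.07009, 0.01869, 0.02804, 0.02336, giving H' = 1.67305 (working shown to 5 dp, full precision carried).
Community Y: N=289, proportions 0.23183, 0.27682, 0.16263, 0.19377, 0.13495, giving H' = 1.57808.
Difference = |1.67305 − 1.57808| = 0.09497, i.e. 0.095 to 3 decimal places.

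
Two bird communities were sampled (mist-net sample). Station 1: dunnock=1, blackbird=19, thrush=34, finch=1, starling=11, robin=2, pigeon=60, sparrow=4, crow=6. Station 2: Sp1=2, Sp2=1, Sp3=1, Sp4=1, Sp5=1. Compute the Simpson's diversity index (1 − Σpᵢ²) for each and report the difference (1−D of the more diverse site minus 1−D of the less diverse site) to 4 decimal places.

Station 1: N=138, proportions 0.007246, 0.137681, 0.246377, 0.007246, 0.07971, 0.014493, 0.434783, 0.028986, 0.043478, giving 1−D = 0.721907 (working shown to 6 dp, full precision carried).
Station 2: N=6, proportions 0.333333, 0.166667, 0.166667, 0.166667, 0.166667, giving 1−D = 0.777778.
Difference = |0.721907 − 0.777778| = 0.055871, i.e. 0.0559 to 4 decimal places.

0.0559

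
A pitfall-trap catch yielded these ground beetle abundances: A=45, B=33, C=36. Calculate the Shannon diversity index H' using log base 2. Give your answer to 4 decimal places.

Total N = 45+33+36 = 114, so the proportions are 0.394737, 0.289474, 0.315789 (working shown to 6 dp, full precision carried).
Each pᵢ log₂ pᵢ term: 0.394737×(-1.341037)=-0.529357, 0.289474×(-1.788496)=-0.517722, 0.315789×(-1.662965)=-0.525147.
Sum = -1.572226, so H' = 1.5722.

1.5722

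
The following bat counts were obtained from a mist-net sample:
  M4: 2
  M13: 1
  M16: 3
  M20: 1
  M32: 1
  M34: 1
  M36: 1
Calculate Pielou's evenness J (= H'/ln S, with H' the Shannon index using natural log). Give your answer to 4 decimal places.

0.9427

Total N = 2+1+3+1+1+1+1 = 10, so the proportions are 0.2, 0.1, 0.3, 0.1, 0.1, 0.1, 0.1 (working shown to 6 dp, full precision carried).
H' = −Σ pᵢ ln pᵢ = −((-0.321888) + (-0.230259) + (-0.361192) + (-0.230259) + (-0.230259) + (-0.230259) + (-0.230259)) = 1.834372.
With S = 7 species, ln S = 1.945910, so J = 1.834372/1.945910 = 0.942681, i.e. 0.9427 to 4 decimal places.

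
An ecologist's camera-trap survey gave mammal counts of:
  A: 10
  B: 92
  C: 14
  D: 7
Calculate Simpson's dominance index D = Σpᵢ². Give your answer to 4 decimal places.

0.5823

Total N = 10+92+14+7 = 123, so the proportions are 0.081301, 0.747967, 0.113821, 0.056911 (working shown to 6 dp, full precision carried).
D = 0.081301² + 0.747967² + 0.113821² + 0.056911² = 0.006610 + 0.559455 + 0.012955 + 0.003239 = 0.582259.
To 4 decimal places, D = 0.5823.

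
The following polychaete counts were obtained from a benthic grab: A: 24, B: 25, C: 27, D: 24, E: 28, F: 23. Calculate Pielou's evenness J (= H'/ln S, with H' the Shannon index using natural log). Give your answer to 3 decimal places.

Total N = 24+25+27+24+28+23 = 151, so the proportions are 0.15894, 0.16556, 0.17881, 0.15894, 0.18543, 0.15232 (working shown to 5 dp, full precision carried).
H' = −Σ pᵢ ln pᵢ = −((-0.29233) + (-0.29775) + (-0.30781) + (-0.29233) + (-0.31246) + (-0.28663)) = 1.78931.
With S = 6 species, ln S = 1.79176, so J = 1.78931/1.79176 = 0.99863, i.e. 0.999 to 3 decimal places.

0.999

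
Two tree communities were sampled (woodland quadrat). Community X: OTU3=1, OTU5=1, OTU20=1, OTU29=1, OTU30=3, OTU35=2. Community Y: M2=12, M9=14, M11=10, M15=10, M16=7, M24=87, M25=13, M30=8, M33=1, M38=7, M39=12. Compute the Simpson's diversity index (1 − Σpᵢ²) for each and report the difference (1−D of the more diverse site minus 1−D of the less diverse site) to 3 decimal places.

0.052

Community X: N=9, proportions 0.11111, 0.11111, 0.11111, 0.11111, 0.33333, 0.22222, giving 1−D = 0.79012 (working shown to 5 dp, full precision carried).
Community Y: N=181, proportions 0.0663, 0.07735, 0.05525, 0.05525, 0.03867, 0.48066, 0.07182, 0.0442, 0.00552, 0.03867, 0.0663, giving 1−D = 0.73795.
Difference = |0.79012 − 0.73795| = 0.05217, i.e. 0.052 to 3 decimal places.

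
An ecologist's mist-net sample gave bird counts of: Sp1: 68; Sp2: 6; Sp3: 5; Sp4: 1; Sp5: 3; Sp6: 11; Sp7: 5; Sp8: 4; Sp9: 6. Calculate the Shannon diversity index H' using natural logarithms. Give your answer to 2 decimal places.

Total N = 68+6+5+1+3+11+5+4+6 = 109, so the proportions are 0.6239, 0.055, 0.0459, 0.0092, 0.0275, 0.1009, 0.0459, 0.0367, 0.055 (working shown to 4 dp, full precision carried).
Each pᵢ ln pᵢ term: 0.6239×(-0.4718)=-0.2944, 0.055×(-2.8996)=-0.1596, 0.0459×(-3.0819)=-0.1414, 0.0092×(-4.6913)=-0.0430, 0.0275×(-3.5927)=-0.0989, 0.1009×(-2.2935)=-0.2314, 0.0459×(-3.0819)=-0.1414, 0.0367×(-3.3051)=-0.1213, 0.055×(-2.8996)=-0.1596.
Sum = -1.3910, so H' = 1.39.

1.39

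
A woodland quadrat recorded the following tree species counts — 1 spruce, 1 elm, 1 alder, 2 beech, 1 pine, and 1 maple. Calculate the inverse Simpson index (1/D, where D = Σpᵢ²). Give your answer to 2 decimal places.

Total N = 1+1+1+2+1+1 = 7, so the proportions are 0.142857, 0.142857, 0.142857, 0.285714, 0.142857, 0.142857 (working shown to 6 dp, full precision carried).
D = 0.142857² + 0.142857² + 0.142857² + 0.285714² + 0.142857² + 0.142857² = 0.020408 + 0.020408 + 0.020408 + 0.081633 + 0.020408 + 0.020408 = 0.183673.
So 1/D = 5.4444, i.e. 5.44 to 2 decimal places.

5.44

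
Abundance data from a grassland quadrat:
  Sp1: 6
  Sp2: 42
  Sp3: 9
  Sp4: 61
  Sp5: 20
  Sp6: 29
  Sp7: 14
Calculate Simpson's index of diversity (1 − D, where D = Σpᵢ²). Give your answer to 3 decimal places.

Total N = 6+42+9+61+20+29+14 = 181, so the proportions are 0.03315, 0.23204, 0.04972, 0.33702, 0.1105, 0.16022, 0.07735 (working shown to 5 dp, full precision carried).
D = 0.03315² + 0.23204² + 0.04972² + 0.33702² + 0.1105² + 0.16022² + 0.07735² = 0.00110 + 0.05384 + 0.00247 + 0.11358 + 0.01221 + 0.02567 + 0.00598 = 0.21486.
So 1 − D = 0.78514, i.e. 0.785 to 3 decimal places.

0.785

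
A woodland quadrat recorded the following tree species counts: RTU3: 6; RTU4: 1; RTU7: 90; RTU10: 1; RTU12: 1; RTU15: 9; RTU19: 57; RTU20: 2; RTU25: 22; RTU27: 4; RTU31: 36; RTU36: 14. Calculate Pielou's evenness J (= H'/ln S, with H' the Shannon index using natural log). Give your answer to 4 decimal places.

0.7087

Total N = 6+1+90+1+1+9+57+2+22+4+36+14 = 243, so the proportions are 0.024691, 0.004115, 0.37037, 0.004115, 0.004115, 0.037037, 0.234568, 0.00823, 0.090535, 0.016461, 0.148148, 0.057613 (working shown to 6 dp, full precision carried).
H' = −Σ pᵢ ln pᵢ = −((-0.091390) + (-0.022605) + (-0.367871) + (-0.022605) + (-0.022605) + (-0.122068) + (-0.340126) + (-0.039505) + (-0.217467) + (-0.067601) + (-0.282895) + (-0.164428)) = 1.761167.
With S = 12 species, ln S = 2.484907, so J = 1.761167/2.484907 = 0.708746, i.e. 0.7087 to 4 decimal places.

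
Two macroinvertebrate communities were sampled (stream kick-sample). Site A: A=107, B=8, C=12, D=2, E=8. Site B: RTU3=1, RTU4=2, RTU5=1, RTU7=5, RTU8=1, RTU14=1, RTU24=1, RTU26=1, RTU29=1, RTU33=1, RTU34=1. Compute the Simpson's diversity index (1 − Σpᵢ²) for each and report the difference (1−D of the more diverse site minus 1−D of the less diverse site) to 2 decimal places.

0.48

Site A: N=137, proportions 0.781, 0.0584, 0.0876, 0.0146, 0.0584, giving 1−D = 0.3753 (working shown to 4 dp, full precision carried).
Site B: N=16, proportions 0.0625, 0.125, 0.0625, 0.3125, 0.0625, 0.0625, 0.0625, 0.0625, 0.0625, 0.0625, 0.0625, giving 1−D = 0.8516.
Difference = |0.3753 − 0.8516| = 0.4763, i.e. 0.48 to 2 decimal places.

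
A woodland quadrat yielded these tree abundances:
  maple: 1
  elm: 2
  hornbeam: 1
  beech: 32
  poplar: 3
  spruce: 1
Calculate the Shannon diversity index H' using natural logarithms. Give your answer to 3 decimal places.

Total N = 1+2+1+32+3+1 = 40, so the proportions are 0.025, 0.05, 0.025, 0.8, 0.075, 0.025 (working shown to 5 dp, full precision carried).
Each pᵢ ln pᵢ term: 0.025×(-3.68888)=-0.09222, 0.05×(-2.99573)=-0.14979, 0.025×(-3.68888)=-0.09222, 0.8×(-0.22314)=-0.17851, 0.075×(-2.59027)=-0.19427, 0.025×(-3.68888)=-0.09222.
Sum = -0.79924, so H' = 0.799.

0.799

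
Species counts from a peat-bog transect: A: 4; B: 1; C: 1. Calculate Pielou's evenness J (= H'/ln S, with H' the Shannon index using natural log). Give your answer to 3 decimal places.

0.790

Total N = 4+1+1 = 6, so the proportions are 0.66667, 0.16667, 0.16667 (working shown to 5 dp, full precision carried).
H' = −Σ pᵢ ln pᵢ = −((-0.27031) + (-0.29863) + (-0.29863)) = 0.86756.
With S = 3 species, ln S = 1.09861, so J = 0.86756/1.09861 = 0.78969, i.e. 0.790 to 3 decimal places.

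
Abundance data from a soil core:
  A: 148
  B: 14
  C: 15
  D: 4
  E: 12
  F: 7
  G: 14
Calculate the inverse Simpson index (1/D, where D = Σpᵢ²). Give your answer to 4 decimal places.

2.0148

Total N = 148+14+15+4+12+7+14 = 214, so the proportions are 0.6915888, 0.0654206, 0.0700935, 0.0186916, 0.0560748, 0.0327103, 0.0654206 (working shown to 7 dp, full precision carried).
D = 0.6915888² + 0.0654206² + 0.0700935² + 0.0186916² + 0.0560748² + 0.0327103² + 0.0654206² = 0.4782950 + 0.0042798 + 0.0049131 + 0.0003494 + 0.0031444 + 0.0010700 + 0.0042798 = 0.4963316.
So 1/D = 2.014782, i.e. 2.0148 to 4 decimal places.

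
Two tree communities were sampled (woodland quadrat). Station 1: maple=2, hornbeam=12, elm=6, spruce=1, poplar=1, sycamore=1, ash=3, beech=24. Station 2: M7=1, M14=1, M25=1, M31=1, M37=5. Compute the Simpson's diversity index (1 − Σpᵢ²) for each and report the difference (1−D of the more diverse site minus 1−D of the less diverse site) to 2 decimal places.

Station 1: N=50, proportions 0.04, 0.24, 0.12, 0.02, 0.02, 0.02, 0.06, 0.48, giving 1−D = 0.6912 (working shown to 4 dp, full precision carried).
Station 2: N=9, proportions 0.1111, 0.1111, 0.1111, 0.1111, 0.5556, giving 1−D = 0.6420.
Difference = |0.6912 − 0.6420| = 0.0492, i.e. 0.05 to 2 decimal places.

0.05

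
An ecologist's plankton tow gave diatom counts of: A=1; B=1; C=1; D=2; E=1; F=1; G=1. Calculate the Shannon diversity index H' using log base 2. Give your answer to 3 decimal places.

2.750

Total N = 1+1+1+2+1+1+1 = 8, so the proportions are 0.125, 0.125, 0.125, 0.25, 0.125, 0.125, 0.125 (working shown to 5 dp, full precision carried).
Each pᵢ log₂ pᵢ term: 0.125×(-3.00000)=-0.37500, 0.125×(-3.00000)=-0.37500, 0.125×(-3.00000)=-0.37500, 0.25×(-2.00000)=-0.50000, 0.125×(-3.00000)=-0.37500, 0.125×(-3.00000)=-0.37500, 0.125×(-3.00000)=-0.37500.
Sum = -2.75000, so H' = 2.750.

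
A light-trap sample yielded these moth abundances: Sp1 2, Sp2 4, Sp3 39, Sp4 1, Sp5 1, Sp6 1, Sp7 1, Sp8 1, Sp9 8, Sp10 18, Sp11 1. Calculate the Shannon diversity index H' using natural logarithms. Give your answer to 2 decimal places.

Total N = 2+4+39+1+1+1+1+1+8+18+1 = 77, so the proportions are 0.026, 0.0519, 0.5065, 0.013, 0.013, 0.013, 0.013, 0.013, 0.1039, 0.2338, 0.013 (working shown to 4 dp, full precision carried).
Each pᵢ ln pᵢ term: 0.026×(-3.6507)=-0.0948, 0.0519×(-2.9575)=-0.1536, 0.5065×(-0.6802)=-0.3445, 0.013×(-4.3438)=-0.0564, 0.013×(-4.3438)=-0.0564, 0.013×(-4.3438)=-0.0564, 0.013×(-4.3438)=-0.0564, 0.013×(-4.3438)=-0.0564, 0.1039×(-2.2644)=-0.2353, 0.2338×(-1.4534)=-0.3398, 0.013×(-4.3438)=-0.0564.
Sum = -1.5065, so H' = 1.51.

1.51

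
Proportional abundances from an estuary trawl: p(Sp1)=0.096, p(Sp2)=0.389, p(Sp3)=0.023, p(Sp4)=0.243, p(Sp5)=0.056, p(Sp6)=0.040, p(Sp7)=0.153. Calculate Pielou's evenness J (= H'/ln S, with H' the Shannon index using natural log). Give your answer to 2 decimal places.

0.82

H' = −Σ pᵢ ln pᵢ = −((-0.2250) + (-0.3673) + (-0.0868) + (-0.3438) + (-0.1614) + (-0.1288) + (-0.2872)) = 1.6002 (working shown to 4 dp, full precision carried).
With S = 7 species, ln S = 1.9459, so J = 1.6002/1.9459 = 0.8223, i.e. 0.82 to 2 decimal places.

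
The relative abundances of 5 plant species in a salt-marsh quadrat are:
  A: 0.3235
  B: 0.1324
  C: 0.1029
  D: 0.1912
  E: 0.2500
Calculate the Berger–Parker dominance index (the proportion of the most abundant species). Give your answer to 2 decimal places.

The largest proportion is 0.3235, i.e. d = 0.32 to 2 decimal places.

0.32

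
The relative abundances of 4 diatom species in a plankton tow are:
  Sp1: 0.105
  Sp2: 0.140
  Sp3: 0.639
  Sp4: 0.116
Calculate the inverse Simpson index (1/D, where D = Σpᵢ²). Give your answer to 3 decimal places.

2.210

D = 0.105² + 0.14² + 0.639² + 0.116² = 0.011025 + 0.019600 + 0.408321 + 0.013456 = 0.452402 (working shown to 6 dp, full precision carried).
So 1/D = 2.21042, i.e. 2.210 to 3 decimal places.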